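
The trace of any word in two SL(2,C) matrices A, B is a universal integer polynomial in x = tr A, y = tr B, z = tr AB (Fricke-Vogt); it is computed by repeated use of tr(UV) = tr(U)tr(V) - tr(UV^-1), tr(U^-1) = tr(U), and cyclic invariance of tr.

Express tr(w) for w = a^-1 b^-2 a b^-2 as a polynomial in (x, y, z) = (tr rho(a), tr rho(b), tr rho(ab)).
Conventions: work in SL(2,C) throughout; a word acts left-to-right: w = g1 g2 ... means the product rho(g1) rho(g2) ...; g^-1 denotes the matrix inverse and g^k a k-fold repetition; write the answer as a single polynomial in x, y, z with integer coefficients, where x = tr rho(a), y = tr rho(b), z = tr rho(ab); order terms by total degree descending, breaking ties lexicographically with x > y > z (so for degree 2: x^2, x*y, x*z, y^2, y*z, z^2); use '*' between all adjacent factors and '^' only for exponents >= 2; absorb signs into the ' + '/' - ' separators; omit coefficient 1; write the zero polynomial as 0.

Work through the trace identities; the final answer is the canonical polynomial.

x*y^3*z - x^2*y^2 - y^2*z^2 + 2

use: tr(b^-1) = tr(b) = y
tr(a b a) = tr(a)*tr(b a) - tr(b) = x*z - y
use: tr(a b a b) = tr(b a)*tr(b a) - tr(1) = z^2 - 2
tr(b a b^-1 a) = tr(a b a)*tr(b) - tr(a b a b) = x*y*z - y^2 - z^2 + 2
apply: tr(a b^-1 a^-1 b) = tr(b a b^-1)*tr(a) - tr(b a b^-1 a) = -x*y*z + x^2 + y^2 + z^2 - 2
use: tr(a b^-1 a^-1 b^-1) = tr(a b^-1 a^-1)*tr(b) - tr(a b^-1 a^-1 b) = x*y*z - x^2 - z^2 + 2
use: tr(a^-1 b^-2 a b^-1) = tr(a b^-1 a^-1 b^-1)*tr(b) - tr(a b^-1 a^-1) = x*y^2*z - x^2*y - y*z^2 + y
tr(b^-2) = tr(b^-1)*tr(b) - tr(1) = y^2 - 2
tr(a^-1 b^-2 a b^-2) = tr(a^-1 b^-2 a b^-1)*tr(b) - tr(a^-1 b^-2 a) = x*y^3*z - x^2*y^2 - y^2*z^2 + 2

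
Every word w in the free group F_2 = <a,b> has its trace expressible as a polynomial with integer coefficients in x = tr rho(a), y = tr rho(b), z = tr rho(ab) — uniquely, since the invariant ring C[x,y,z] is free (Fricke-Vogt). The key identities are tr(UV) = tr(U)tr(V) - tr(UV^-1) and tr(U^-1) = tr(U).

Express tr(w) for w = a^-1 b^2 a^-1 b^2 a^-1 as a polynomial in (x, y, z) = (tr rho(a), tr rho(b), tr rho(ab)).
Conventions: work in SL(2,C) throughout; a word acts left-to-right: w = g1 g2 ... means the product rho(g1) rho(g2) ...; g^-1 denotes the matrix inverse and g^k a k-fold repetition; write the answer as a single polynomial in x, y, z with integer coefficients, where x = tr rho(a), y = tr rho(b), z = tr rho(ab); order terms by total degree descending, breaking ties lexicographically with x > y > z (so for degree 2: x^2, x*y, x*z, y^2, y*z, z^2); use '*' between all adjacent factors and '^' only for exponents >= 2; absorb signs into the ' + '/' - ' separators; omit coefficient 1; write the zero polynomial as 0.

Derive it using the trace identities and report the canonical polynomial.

tr(b^2) = tr(b)*tr(b) - tr(1)   [square of b] = y^2 - 2
and tr(b^3) = tr(b)*tr(b^2) - tr(b)   [square of b] = y^3 - 3*y
and tr(b^4) = tr(b)*tr(b^3) - tr(b^2)   [square of b] = y^4 - 4*y^2 + 2
and tr(b a b) = tr(b)*tr(a b) - tr(a)   [square of b] = y*z - x
tr(b^2 a b) = tr(b)*tr(b a b) - tr(b a)   [square of b] = y^2*z - x*y - z
next, tr(b^4 a) = tr(b)*tr(b^2 a b) - tr(b^2 a)   [square of b] = y^3*z - x*y^2 - 2*y*z + x
next, tr(b^4 a^-1) = tr(b^4)*tr(a) - tr(b^4 a)   [inverse elimination on a] = x*y^4 - y^3*z - 3*x*y^2 + 2*y*z + x
and tr(b^2 a^-2 b^2) = tr(b^4 a^-1)*tr(a) - tr(b^4)   [inverse elimination on a] = x^2*y^4 - x*y^3*z - 3*x^2*y^2 - y^4 + 2*x*y*z + x^2 + 4*y^2 - 2
and tr(a b a b) = tr(a b)*tr(a b) - tr(1)   [split at a repeated a] = z^2 - 2
and tr(a b a) = tr(a)*tr(b a) - tr(b)   [square of a] = x*z - y
and tr(a b^2 a b) = tr(b)*tr(a b a b) - tr(a b a)   [square of b] = y*z^2 - x*z - y
tr(a b^2 a) = tr(a)*tr(b^2 a) - tr(b^2)   [square of a] = x*y*z - x^2 - y^2 + 2
tr(b^2 a b^2 a) = tr(b)*tr(a b^2 a b) - tr(a b^2 a)   [square of b] = y^2*z^2 - 2*x*y*z + x^2 - 2
tr(b^2 a b^2 a^-1) = tr(b^2 a b^2)*tr(a) - tr(b^2 a b^2 a)   [inverse elimination on a] = x*y^3*z - x^2*y^2 - y^2*z^2 + 2
and tr(b^2 a^-2 b^2 a) = tr(b^2 a b^2 a^-1)*tr(a) - tr(b^2 a b^2)   [inverse elimination on a] = x^2*y^3*z - x^3*y^2 - x*y^2*z^2 - y^3*z + x*y^2 + 2*y*z + x
tr(a^-1 b^2 a^-1 b^2 a^-1) = tr(b^2 a^-2 b^2)*tr(a) - tr(b^2 a^-2 b^2 a)   [inverse elimination on a] = x^3*y^4 - 2*x^2*y^3*z - 2*x^3*y^2 - x*y^4 + x*y^2*z^2 + 2*x^2*y*z + y^3*z + x^3 + 3*x*y^2 - 2*y*z - 3*x

x^3*y^4 - 2*x^2*y^3*z - 2*x^3*y^2 - x*y^4 + x*y^2*z^2 + 2*x^2*y*z + y^3*z + x^3 + 3*x*y^2 - 2*y*z - 3*x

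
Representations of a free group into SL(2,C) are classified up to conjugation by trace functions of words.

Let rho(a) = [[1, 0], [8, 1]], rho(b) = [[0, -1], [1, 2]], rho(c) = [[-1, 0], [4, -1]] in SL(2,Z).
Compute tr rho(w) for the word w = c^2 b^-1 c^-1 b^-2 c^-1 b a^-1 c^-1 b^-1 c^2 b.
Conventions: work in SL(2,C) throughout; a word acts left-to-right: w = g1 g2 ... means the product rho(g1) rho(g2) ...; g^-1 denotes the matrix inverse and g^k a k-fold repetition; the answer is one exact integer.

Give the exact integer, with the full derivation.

10198

rho(c) = [[-1, 0], [4, -1]]
... * rho(c) = [[-1, 0], [4, -1]]  ->  [[1, 0], [-8, 1]]
... * rho(b^-1) = [[2, 1], [-1, 0]]  ->  [[2, 1], [-17, -8]]
... * rho(c^-1) = [[-1, 0], [-4, -1]]  ->  [[-6, -1], [49, 8]]
... * rho(b^-1) = [[2, 1], [-1, 0]]  ->  [[-11, -6], [90, 49]]
... * rho(b^-1) = [[2, 1], [-1, 0]]  ->  [[-16, -11], [131, 90]]
... * rho(c^-1) = [[-1, 0], [-4, -1]]  ->  [[60, 11], [-491, -90]]
... * rho(b) = [[0, -1], [1, 2]]  ->  [[11, -38], [-90, 311]]
... * rho(a^-1) = [[1, 0], [-8, 1]]  ->  [[315, -38], [-2578, 311]]
... * rho(c^-1) = [[-1, 0], [-4, -1]]  ->  [[-163, 38], [1334, -311]]
... * rho(b^-1) = [[2, 1], [-1, 0]]  ->  [[-364, -163], [2979, 1334]]
... * rho(c) = [[-1, 0], [4, -1]]  ->  [[-288, 163], [2357, -1334]]
... * rho(c) = [[-1, 0], [4, -1]]  ->  [[940, -163], [-7693, 1334]]
... * rho(b) = [[0, -1], [1, 2]]  ->  [[-163, -1266], [1334, 10361]]
tr = -163 + 10361 = 10198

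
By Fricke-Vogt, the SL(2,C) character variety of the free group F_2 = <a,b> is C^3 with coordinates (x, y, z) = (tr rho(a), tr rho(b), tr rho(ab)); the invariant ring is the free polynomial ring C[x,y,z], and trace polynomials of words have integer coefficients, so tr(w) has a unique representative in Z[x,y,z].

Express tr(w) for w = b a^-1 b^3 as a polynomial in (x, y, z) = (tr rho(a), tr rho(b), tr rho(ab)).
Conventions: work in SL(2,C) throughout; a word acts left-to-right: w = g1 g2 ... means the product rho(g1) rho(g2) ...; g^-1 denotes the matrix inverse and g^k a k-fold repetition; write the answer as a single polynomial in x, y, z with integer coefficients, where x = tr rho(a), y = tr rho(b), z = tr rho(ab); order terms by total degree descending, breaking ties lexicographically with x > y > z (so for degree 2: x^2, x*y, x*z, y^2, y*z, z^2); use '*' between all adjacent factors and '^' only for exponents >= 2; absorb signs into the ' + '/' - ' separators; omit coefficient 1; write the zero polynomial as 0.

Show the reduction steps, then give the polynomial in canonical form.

x*y^4 - y^3*z - 3*x*y^2 + 2*y*z + x

tr(b^2) = tr(b)*tr(b) - tr(1) = y^2 - 2
tr(b^3) = tr(b)*tr(b^2) - tr(b) = y^3 - 3*y
tr(b^4) = tr(b)*tr(b^3) - tr(b^2) = y^4 - 4*y^2 + 2
tr(a b^2) = tr(b)*tr(a b) - tr(a) = y*z - x
tr(b a b^2) = tr(b)*tr(a b^2) - tr(a b) = y^2*z - x*y - z
tr(b^4 a) = tr(b)*tr(b a b^2) - tr(b a b) = y^3*z - x*y^2 - 2*y*z + x
tr(b a^-1 b^3) = tr(b^4)*tr(a) - tr(b^4 a) = x*y^4 - y^3*z - 3*x*y^2 + 2*y*z + x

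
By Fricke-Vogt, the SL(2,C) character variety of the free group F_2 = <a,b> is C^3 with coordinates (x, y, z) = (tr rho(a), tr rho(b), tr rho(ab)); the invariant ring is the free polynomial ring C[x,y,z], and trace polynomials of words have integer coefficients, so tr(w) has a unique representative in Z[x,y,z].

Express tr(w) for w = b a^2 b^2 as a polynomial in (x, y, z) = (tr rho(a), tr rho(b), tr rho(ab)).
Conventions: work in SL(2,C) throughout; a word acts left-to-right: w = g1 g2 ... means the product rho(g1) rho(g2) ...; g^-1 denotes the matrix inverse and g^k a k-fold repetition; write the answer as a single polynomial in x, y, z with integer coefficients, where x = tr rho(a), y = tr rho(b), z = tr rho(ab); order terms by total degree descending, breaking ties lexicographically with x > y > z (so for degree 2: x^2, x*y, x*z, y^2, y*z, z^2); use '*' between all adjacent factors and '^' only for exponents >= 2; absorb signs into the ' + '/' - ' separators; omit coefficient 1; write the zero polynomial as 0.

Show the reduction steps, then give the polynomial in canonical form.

x*y^2*z - x^2*y - y^3 - x*z + 3*y

trace(a b^2) = trace(b) * trace(a b) - trace(a) = y*z - x
trace(b^3 a) = trace(b) * trace(a b^2) - trace(a b) = y^2*z - x*y - z
trace(b^2) = trace(b) * trace(b) - trace(1) = y^2 - 2
trace(b^3) = trace(b) * trace(b^2) - trace(b) = y^3 - 3*y
trace(b a^2 b^2) = trace(a) * trace(b^3 a) - trace(b^3) = x*y^2*z - x^2*y - y^3 - x*z + 3*y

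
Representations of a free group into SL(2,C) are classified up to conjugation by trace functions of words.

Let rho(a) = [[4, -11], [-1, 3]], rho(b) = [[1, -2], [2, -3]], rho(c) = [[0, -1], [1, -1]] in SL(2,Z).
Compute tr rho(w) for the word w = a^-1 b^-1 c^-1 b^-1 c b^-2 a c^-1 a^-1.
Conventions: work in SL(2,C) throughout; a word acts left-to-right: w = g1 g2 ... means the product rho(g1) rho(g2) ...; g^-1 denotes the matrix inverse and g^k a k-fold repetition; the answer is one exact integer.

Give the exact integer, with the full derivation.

-5785

rho(a^-1) = [[3, 11], [1, 4]]
... * rho(b^-1) = [[-3, 2], [-2, 1]]  ->  [[-31, 17], [-11, 6]]
... * rho(c^-1) = [[-1, 1], [-1, 0]]  ->  [[14, -31], [5, -11]]
... * rho(b^-1) = [[-3, 2], [-2, 1]]  ->  [[20, -3], [7, -1]]
... * rho(c) = [[0, -1], [1, -1]]  ->  [[-3, -17], [-1, -6]]
... * rho(b^-1) = [[-3, 2], [-2, 1]]  ->  [[43, -23], [15, -8]]
... * rho(b^-1) = [[-3, 2], [-2, 1]]  ->  [[-83, 63], [-29, 22]]
... * rho(a) = [[4, -11], [-1, 3]]  ->  [[-395, 1102], [-138, 385]]
... * rho(c^-1) = [[-1, 1], [-1, 0]]  ->  [[-707, -395], [-247, -138]]
... * rho(a^-1) = [[3, 11], [1, 4]]  ->  [[-2516, -9357], [-879, -3269]]
tr = -2516 + -3269 = -5785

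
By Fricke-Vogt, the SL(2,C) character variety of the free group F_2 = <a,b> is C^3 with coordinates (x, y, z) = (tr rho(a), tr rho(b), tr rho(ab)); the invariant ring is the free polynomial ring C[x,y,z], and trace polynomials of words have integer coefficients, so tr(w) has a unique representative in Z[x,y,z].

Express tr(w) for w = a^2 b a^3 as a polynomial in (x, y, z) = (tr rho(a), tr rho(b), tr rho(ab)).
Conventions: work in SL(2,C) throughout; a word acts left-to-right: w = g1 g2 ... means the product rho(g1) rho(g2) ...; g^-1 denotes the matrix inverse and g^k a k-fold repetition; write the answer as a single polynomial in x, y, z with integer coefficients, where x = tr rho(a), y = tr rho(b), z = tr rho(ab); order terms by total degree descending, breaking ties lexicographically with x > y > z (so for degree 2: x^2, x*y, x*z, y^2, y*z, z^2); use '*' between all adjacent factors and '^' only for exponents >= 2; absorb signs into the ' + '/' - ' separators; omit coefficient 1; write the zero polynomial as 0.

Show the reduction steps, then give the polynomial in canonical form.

x^4*z - x^3*y - 3*x^2*z + 2*x*y + z

tr(a b a) = tr(a)*tr(b a) - tr(b) = x*z - y
tr(a b a^2) = tr(a)*tr(a b a) - tr(a b) = x^2*z - x*y - z
tr(b a^4) = tr(a)*tr(a b a^2) - tr(a b a) = x^3*z - x^2*y - 2*x*z + y
tr(a^2 b a^3) = tr(a)*tr(b a^4) - tr(b a^3) = x^4*z - x^3*y - 3*x^2*z + 2*x*y + z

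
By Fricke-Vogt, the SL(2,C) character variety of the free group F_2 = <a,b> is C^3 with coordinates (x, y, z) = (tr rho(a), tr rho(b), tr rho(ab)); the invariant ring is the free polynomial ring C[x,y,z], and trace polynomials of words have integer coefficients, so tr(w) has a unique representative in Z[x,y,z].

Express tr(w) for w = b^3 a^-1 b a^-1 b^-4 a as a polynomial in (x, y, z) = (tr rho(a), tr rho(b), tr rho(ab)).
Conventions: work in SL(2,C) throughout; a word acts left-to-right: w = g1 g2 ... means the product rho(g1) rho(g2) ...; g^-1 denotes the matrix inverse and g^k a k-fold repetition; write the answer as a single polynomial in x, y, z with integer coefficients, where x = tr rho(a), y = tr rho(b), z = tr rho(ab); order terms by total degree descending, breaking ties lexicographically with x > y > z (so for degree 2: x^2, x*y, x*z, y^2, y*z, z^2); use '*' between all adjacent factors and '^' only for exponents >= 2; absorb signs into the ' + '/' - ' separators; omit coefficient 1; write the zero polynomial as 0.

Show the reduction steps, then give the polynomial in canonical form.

tr(b^2) = tr(b) tr(b) - tr(1)  (reduce the b square) = y^2 - 2
tr(b^3) = tr(b) tr(b^2) - tr(b)  (reduce the b square) = y^3 - 3*y
tr(b^4) = tr(b) tr(b^3) - tr(b^2)  (reduce the b square) = y^4 - 4*y^2 + 2
tr(b a b) = tr(b) tr(a b) - tr(a)  (reduce the b square) = y*z - x
tr(b^2 a b) = tr(b) tr(b a b) - tr(b a)  (reduce the b square) = y^2*z - x*y - z
tr(b^3 a b) = tr(b) tr(b^2 a b) - tr(b^2 a)  (reduce the b square) = y^3*z - x*y^2 - 2*y*z + x
tr(b a b^4) = tr(b) tr(b^3 a b) - tr(b^3 a)  (reduce the b square) = y^4*z - x*y^3 - 3*y^2*z + 2*x*y + z
tr(a b a b) = tr(a b) tr(a b) - tr(1)  (split on a) = z^2 - 2
tr(a b a) = tr(a) tr(b a) - tr(b)  (reduce the a square) = x*z - y
tr(b a b a b) = tr(b) tr(a b a b) - tr(a b a)  (reduce the b square) = y*z^2 - x*z - y
tr(a b a b^3) = tr(b) tr(b a b a b) - tr(b a b a)  (reduce the b square) = y^2*z^2 - x*y*z - y^2 - z^2 + 2
tr(b a b^4 a) = tr(b) tr(a b a b^3) - tr(a b a b^2)  (reduce the b square) = y^3*z^2 - x*y^2*z - y^3 - 2*y*z^2 + x*z + 3*y
tr(a b^4 a^-1 b) = tr(b a b^4) tr(a) - tr(b a b^4 a)  (eliminate a^-1) = x*y^4*z - x^2*y^3 - y^3*z^2 - 2*x*y^2*z + 2*x^2*y + y^3 + 2*y*z^2 - 3*y
tr(a b^4 a^-1 b^-1) = tr(a b^4 a^-1) tr(b) - tr(a b^4 a^-1 b)  (eliminate b^-1) = -x*y^4*z + x^2*y^3 + y^5 + y^3*z^2 + 2*x*y^2*z - 2*x^2*y - 5*y^3 - 2*y*z^2 + 5*y
tr(b^-2 a b^4 a^-1) = tr(a b^4 a^-1 b^-1) tr(b) - tr(a b^4 a^-1)  (eliminate b^-1) = -x*y^5*z + x^2*y^4 + y^6 + y^4*z^2 + 2*x*y^3*z - 2*x^2*y^2 - 6*y^4 - 2*y^2*z^2 + 9*y^2 - 2
tr(b a^-1 b^-3 a b^3) = tr(b^-2 a b^4 a^-1) tr(b) - tr(b^-2 a b^4 a^-1 b)  (eliminate b^-1) = -x*y^6*z + x^2*y^5 + y^7 + y^5*z^2 + 3*x*y^4*z - 3*x^2*y^3 - 7*y^5 - 3*y^3*z^2 - 2*x*y^2*z + 2*x^2*y + 14*y^3 + 2*y*z^2 - 7*y
tr(a^2 b^2) = tr(a) tr(b^2 a) - tr(b^2)  (reduce the a square) = x*y*z - x^2 - y^2 + 2
tr(a b^3 a) = tr(b) tr(a^2 b^2) - tr(a^2 b)  (reduce the b square) = x*y^2*z - x^2*y - y^3 - x*z + 3*y
tr(a b a^2 b) = tr(a) tr(b a b a) - tr(b a b)  (reduce the a square) = x*z^2 - y*z - x
tr(a b a^2) = tr(a) tr(b a^2) - tr(b a)  (reduce the a square) = x^2*z - x*y - z
tr(b a b a^2 b) = tr(b) tr(a b a^2 b) - tr(a b a^2)  (reduce the b square) = x*y*z^2 - x^2*z - y^2*z + z
tr(a b^3 a b a) = tr(b) tr(b a b a^2 b) - tr(b a b a^2)  (reduce the b square) = x*y^2*z^2 - x^2*y*z - y^3*z - x*z^2 + 2*y*z + x
tr(a b a b a b) = tr(a b) tr(a b a b) - tr(a^-1 b^-1)  (split on a) = z^3 - 3*z
tr(a b a b a b^2) = tr(b) tr(a b a b a b) - tr(a b a b a)  (reduce the b square) = y*z^3 - x*z^2 - 2*y*z + x
tr(a b^3 a b a b) = tr(b) tr(a b a b a b^2) - tr(a b a b a b)  (reduce the b square) = y^2*z^3 - x*y*z^2 - 2*y^2*z - z^3 + x*y + 3*z
tr(b^-1 a b^3 a b a) = tr(a b^3 a b a) tr(b) - tr(a b^3 a b a b)  (eliminate b^-1) = x*y^3*z^2 - x^2*y^2*z - y^4*z - y^2*z^3 + 4*y^2*z + z^3 - 3*z
tr(a b^3 a b a^-1 b^-1) = tr(b^-1 a b^3 a b) tr(a) - tr(b^-1 a b^3 a b a)  (eliminate a^-1) = -x*y^3*z^2 + 2*x^2*y^2*z + y^4*z + y^2*z^3 - x^3*y - x*y^3 - x^2*z - 4*y^2*z - z^3 + 3*x*y + 3*z
tr(b^-1 a b^3 a b a^-1 b^-1) = tr(a b^3 a b a^-1 b^-1) tr(b) - tr(a b^3 a b a^-1)  (eliminate b^-1) = -x*y^4*z^2 + 2*x^2*y^3*z + y^5*z + y^3*z^3 - x^3*y^2 - x*y^4 - x^2*y*z - 5*y^3*z - y*z^3 + 4*x*y^2 + 5*y*z - x
tr(b a^-1 b^-3 a b^3 a) = tr(b^-1 a b^3 a b a^-1 b^-1) tr(b) - tr(b^-1 a b^3 a b a^-1)  (eliminate b^-1) = -x*y^5*z^2 + 2*x^2*y^4*z + y^6*z + y^4*z^3 - x^3*y^3 - x*y^5 + x*y^3*z^2 - 3*x^2*y^2*z - 6*y^4*z - 2*y^2*z^3 + x^3*y + 5*x*y^3 + x^2*z + 9*y^2*z + z^3 - 4*x*y - 3*z
tr(b^-2 a b^3 a^-1 b a^-1 b^-1) = tr(b a^-1 b^-3 a b^3) tr(a) - tr(b a^-1 b^-3 a b^3 a)  (eliminate a^-1) = -x^2*y^6*z + x^3*y^5 + x*y^7 + 2*x*y^5*z^2 + x^2*y^4*z - y^6*z - y^4*z^3 - 2*x^3*y^3 - 6*x*y^5 - 4*x*y^3*z^2 + x^2*y^2*z + 6*y^4*z + 2*y^2*z^3 + x^3*y + 9*x*y^3 + 2*x*y*z^2 - x^2*z - 9*y^2*z - z^3 - 3*x*y + 3*z
tr(b^-1 a b^3 a^-1 b a^-1) = tr(b a^-1 b^-1 a b^3) tr(a) - tr(b a^-1 b^-1 a b^3 a)  (eliminate a^-1) = -x^2*y^4*z + x^3*y^3 + x*y^5 + 2*x*y^3*z^2 - y^4*z - y^2*z^3 - x^3*y - 4*x*y^3 - 2*x*y*z^2 + x^2*z + 4*y^2*z + z^3 + 2*x*y - 3*z
tr(b^3 a^-1 b) = tr(b^4) tr(a) - tr(b^4 a)  (eliminate a^-1) = x*y^4 - y^3*z - 3*x*y^2 + 2*y*z + x
tr(b^-2 a b^3 a^-1 b a^-1) = tr(b^-1 a b^3 a^-1 b a^-1) tr(b) - tr(b^-1 a b^3 a^-1 b a^-1 b)  (eliminate b^-1) = -x^2*y^5*z + x^3*y^4 + x*y^6 + 2*x*y^4*z^2 - y^5*z - y^3*z^3 - x^3*y^2 - 5*x*y^4 - 2*x*y^2*z^2 + x^2*y*z + 5*y^3*z + y*z^3 + 5*x*y^2 - 5*y*z - x
tr(b^3 a^-1 b a^-1 b^-4 a) = tr(b^-2 a b^3 a^-1 b a^-1 b^-1) tr(b) - tr(b^-2 a b^3 a^-1 b a^-1)  (eliminate b^-1) = -x^2*y^7*z + x^3*y^6 + x*y^8 + 2*x*y^6*z^2 + 2*x^2*y^5*z - y^7*z - y^5*z^3 - 3*x^3*y^4 - 7*x*y^6 - 6*x*y^4*z^2 + x^2*y^3*z + 7*y^5*z + 3*y^3*z^3 + 2*x^3*y^2 + 14*x*y^4 + 4*x*y^2*z^2 - 2*x^2*y*z - 14*y^3*z - 2*y*z^3 - 8*x*y^2 + 8*y*z + x

-x^2*y^7*z + x^3*y^6 + x*y^8 + 2*x*y^6*z^2 + 2*x^2*y^5*z - y^7*z - y^5*z^3 - 3*x^3*y^4 - 7*x*y^6 - 6*x*y^4*z^2 + x^2*y^3*z + 7*y^5*z + 3*y^3*z^3 + 2*x^3*y^2 + 14*x*y^4 + 4*x*y^2*z^2 - 2*x^2*y*z - 14*y^3*z - 2*y*z^3 - 8*x*y^2 + 8*y*z + x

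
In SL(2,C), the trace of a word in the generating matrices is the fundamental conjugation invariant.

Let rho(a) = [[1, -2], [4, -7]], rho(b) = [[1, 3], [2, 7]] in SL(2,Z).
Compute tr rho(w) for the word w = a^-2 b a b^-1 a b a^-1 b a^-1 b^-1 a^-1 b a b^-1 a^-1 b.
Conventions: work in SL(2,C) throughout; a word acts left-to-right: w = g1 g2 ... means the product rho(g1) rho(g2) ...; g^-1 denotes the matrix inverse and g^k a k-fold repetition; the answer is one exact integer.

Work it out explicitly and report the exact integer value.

rho(a^-1) = [[-7, 2], [-4, 1]]
... * rho(a^-1) = [[-7, 2], [-4, 1]]  ->  [[41, -12], [24, -7]]
... * rho(b) = [[1, 3], [2, 7]]  ->  [[17, 39], [10, 23]]
... * rho(a) = [[1, -2], [4, -7]]  ->  [[173, -307], [102, -181]]
... * rho(b^-1) = [[7, -3], [-2, 1]]  ->  [[1825, -826], [1076, -487]]
... * rho(a) = [[1, -2], [4, -7]]  ->  [[-1479, 2132], [-872, 1257]]
... * rho(b) = [[1, 3], [2, 7]]  ->  [[2785, 10487], [1642, 6183]]
... * rho(a^-1) = [[-7, 2], [-4, 1]]  ->  [[-61443, 16057], [-36226, 9467]]
... * rho(b) = [[1, 3], [2, 7]]  ->  [[-29329, -71930], [-17292, -42409]]
... * rho(a^-1) = [[-7, 2], [-4, 1]]  ->  [[493023, -130588], [290680, -76993]]
... * rho(b^-1) = [[7, -3], [-2, 1]]  ->  [[3712337, -1609657], [2188746, -949033]]
... * rho(a^-1) = [[-7, 2], [-4, 1]]  ->  [[-19547731, 5815017], [-11525090, 3428459]]
... * rho(b) = [[1, 3], [2, 7]]  ->  [[-7917697, -17938074], [-4668172, -10576057]]
... * rho(a) = [[1, -2], [4, -7]]  ->  [[-79669993, 141401912], [-46972400, 83368743]]
... * rho(b^-1) = [[7, -3], [-2, 1]]  ->  [[-840493775, 380411891], [-495544286, 224285943]]
... * rho(a^-1) = [[-7, 2], [-4, 1]]  ->  [[4361808861, -1300575659], [2571666230, -766802629]]
... * rho(b) = [[1, 3], [2, 7]]  ->  [[1760657543, 3981396970], [1038060972, 2347380287]]
tr = 1760657543 + 2347380287 = 4108037830

4108037830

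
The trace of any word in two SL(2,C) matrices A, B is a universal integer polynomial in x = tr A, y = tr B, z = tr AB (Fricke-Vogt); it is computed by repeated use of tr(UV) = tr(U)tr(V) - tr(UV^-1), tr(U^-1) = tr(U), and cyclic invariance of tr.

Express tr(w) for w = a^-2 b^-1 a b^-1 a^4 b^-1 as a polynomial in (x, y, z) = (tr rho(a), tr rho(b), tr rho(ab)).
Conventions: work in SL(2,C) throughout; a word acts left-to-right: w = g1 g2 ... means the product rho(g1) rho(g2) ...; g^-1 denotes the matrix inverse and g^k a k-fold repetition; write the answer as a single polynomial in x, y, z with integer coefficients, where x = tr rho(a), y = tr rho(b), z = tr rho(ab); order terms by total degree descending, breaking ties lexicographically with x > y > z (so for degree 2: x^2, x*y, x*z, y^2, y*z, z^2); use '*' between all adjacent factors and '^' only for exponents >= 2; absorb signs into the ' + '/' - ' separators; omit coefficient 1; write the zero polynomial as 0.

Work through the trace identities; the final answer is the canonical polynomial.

tr(a^2) = tr(a)*tr(a) - tr(1)  (reduce the a square) = x^2 - 2
and tr(a^3) = tr(a)*tr(a^2) - tr(a)  (reduce the a square) = x^3 - 3*x
tr(a b a) = tr(a)*tr(b a) - tr(b)  (reduce the a square) = x*z - y
tr(a^3 b) = tr(a)*tr(a b a) - tr(a b)  (reduce the a square) = x^2*z - x*y - z
next, tr(b^-1 a^3) = tr(a^3)*tr(b) - tr(a^3 b)  (eliminate b^-1) = x^3*y - x^2*z - 2*x*y + z
tr(a^4) = tr(a)*tr(a^3) - tr(a^2)  (reduce the a square) = x^4 - 4*x^2 + 2
and tr(a^3 b a) = tr(a)*tr(a b a^2) - tr(a b a)  (reduce the a square) = x^3*z - x^2*y - 2*x*z + y
and tr(a^4 b a) = tr(a)*tr(a^3 b a) - tr(a^3 b)  (reduce the a square) = x^4*z - x^3*y - 3*x^2*z + 2*x*y + z
next, tr(b a b a) = tr(b a)*tr(b a) - tr(1)  (split on b) = z^2 - 2
tr(b a b) = tr(b)*tr(a b) - tr(a)  (reduce the b square) = y*z - x
tr(a b a b a) = tr(a)*tr(b a b a) - tr(b a b)  (reduce the a square) = x*z^2 - y*z - x
next, tr(b a b a^3) = tr(a)*tr(a b a b a) - tr(a b a b)  (reduce the a square) = x^2*z^2 - x*y*z - x^2 - z^2 + 2
tr(a^4 b a b) = tr(a)*tr(b a b a^3) - tr(b a b a^2)  (reduce the a square) = x^3*z^2 - x^2*y*z - x^3 - 2*x*z^2 + y*z + 3*x
tr(b^-1 a^4 b a) = tr(a^4 b a)*tr(b) - tr(a^4 b a b)  (eliminate b^-1) = x^4*y*z - x^3*y^2 - x^3*z^2 - 2*x^2*y*z + x^3 + 2*x*y^2 + 2*x*z^2 - 3*x
and tr(a^-1 b^-1 a^4 b) = tr(b^-1 a^4 b)*tr(a) - tr(b^-1 a^4 b a)  (eliminate a^-1) = -x^4*y*z + x^5 + x^3*y^2 + x^3*z^2 + 2*x^2*y*z - 5*x^3 - 2*x*y^2 - 2*x*z^2 + 5*x
and tr(b^-1 a^4 b^-1 a^-1) = tr(a^-1 b^-1 a^4)*tr(b) - tr(a^-1 b^-1 a^4 b)  (eliminate b^-1) = x^4*y*z - x^5 - x^3*z^2 - 3*x^2*y*z + 5*x^3 + 2*x*z^2 + y*z - 5*x
and tr(a^5) = tr(a)*tr(a^4) - tr(a^3)  (reduce the a square) = x^5 - 5*x^3 + 5*x
and tr(b a^5 b) = tr(b)*tr(a^5 b) - tr(a^5)  (reduce the b square) = x^4*y*z - x^5 - x^3*y^2 - 3*x^2*y*z + 5*x^3 + 2*x*y^2 + y*z - 5*x
tr(b a^5 b a) = tr(a)*tr(b a b a^4) - tr(b a b a^3)  (reduce the a square) = x^4*z^2 - x^3*y*z - x^4 - 3*x^2*z^2 + 2*x*y*z + 4*x^2 + z^2 - 2
next, tr(a^-1 b a^5 b) = tr(b a^5 b)*tr(a) - tr(b a^5 b a)  (eliminate a^-1) = x^5*y*z - x^6 - x^4*y^2 - x^4*z^2 - 2*x^3*y*z + 6*x^4 + 2*x^2*y^2 + 3*x^2*z^2 - x*y*z - 9*x^2 - z^2 + 2
and tr(b a^5 b^-1 a^-1) = tr(a^-1 b a^5)*tr(b) - tr(a^-1 b a^5 b)  (eliminate b^-1) = -x^5*y*z + x^6 + x^4*y^2 + x^4*z^2 + 3*x^3*y*z - 6*x^4 - 3*x^2*y^2 - 3*x^2*z^2 - x*y*z + 9*x^2 + y^2 + z^2 - 2
tr(a^4 b^-1 a^-2 b a) = tr(b a^5 b^-1 a^-1)*tr(a) - tr(b a^5 b^-1)  (eliminate a^-1) = -x^6*y*z + x^7 + x^5*y^2 + x^5*z^2 + 3*x^4*y*z - 7*x^5 - 3*x^3*y^2 - 3*x^3*z^2 - x^2*y*z + 14*x^3 + x*y^2 + x*z^2 - 7*x
tr(a b^2 a b a) = tr(b)*tr(a b a^2 b) - tr(a b a^2)  (reduce the b square) = x*y*z^2 - x^2*z - y^2*z + z
next, tr(a b^2 a b) = tr(b)*tr(a b a b) - tr(a b a)  (reduce the b square) = y*z^2 - x*z - y
tr(a^2 b^2 a b a) = tr(a)*tr(a b^2 a b a) - tr(a b^2 a b)  (reduce the a square) = x^2*y*z^2 - x^3*z - x*y^2*z - y*z^2 + 2*x*z + y
next, tr(b a b a^4 b) = tr(a)*tr(a^2 b^2 a b a) - tr(a^2 b^2 a b)  (reduce the a square) = x^3*y*z^2 - x^4*z - x^2*y^2*z - 2*x*y*z^2 + 3*x^2*z + y^2*z + x*y - z
tr(b a b a b a) = tr(b a b a)*tr(b a) - tr(a b)  (split on b) = z^3 - 3*z
next, tr(a b a b a b a) = tr(a)*tr(b a b a b a) - tr(b a b a b)  (reduce the a square) = x*z^3 - y*z^2 - 2*x*z + y
and tr(b a b a b a^3) = tr(a)*tr(a b a b a b a) - tr(a b a b a b)  (reduce the a square) = x^2*z^3 - x*y*z^2 - 2*x^2*z - z^3 + x*y + 3*z
tr(b a b a^4 b a) = tr(a)*tr(b a b a b a^3) - tr(b a b a b a^2)  (reduce the a square) = x^3*z^3 - x^2*y*z^2 - 2*x^3*z - 2*x*z^3 + x^2*y + y*z^2 + 5*x*z - y
next, tr(a^-1 b a b a^4 b) = tr(b a b a^4 b)*tr(a) - tr(b a b a^4 b a)  (eliminate a^-1) = x^4*y*z^2 - x^5*z - x^3*y^2*z - x^3*z^3 - x^2*y*z^2 + 5*x^3*z + x*y^2*z + 2*x*z^3 - y*z^2 - 6*x*z + y
tr(b a b a^4 b^-1 a^-1) = tr(a^-1 b a b a^4)*tr(b) - tr(a^-1 b a b a^4 b)  (eliminate b^-1) = -x^4*y*z^2 + x^5*z + x^3*y^2*z + x^3*z^3 + 2*x^2*y*z^2 - 5*x^3*z - 2*x*y^2*z - 2*x*z^3 - x^2*y + 6*x*z + y
and tr(a^4 b^-1 a^-2 b a b) = tr(b a b a^4 b^-1 a^-1)*tr(a) - tr(b a b a^4 b^-1)  (eliminate a^-1) = -x^5*y*z^2 + x^6*z + x^4*y^2*z + x^4*z^3 + 2*x^3*y*z^2 - 6*x^4*z - 2*x^2*y^2*z - 2*x^2*z^3 + 9*x^2*z - x*y - z
tr(a b^-1 a^4 b^-1 a^-2 b) = tr(a^4 b^-1 a^-2 b a)*tr(b) - tr(a^4 b^-1 a^-2 b a b)  (eliminate b^-1) = -x^6*y^2*z + x^7*y + x^5*y^3 + 2*x^5*y*z^2 - x^6*z + 2*x^4*y^2*z - x^4*z^3 - 7*x^5*y - 3*x^3*y^3 - 5*x^3*y*z^2 + 6*x^4*z + x^2*y^2*z + 2*x^2*z^3 + 14*x^3*y + x*y^3 + x*y*z^2 - 9*x^2*z - 6*x*y + z
tr(a^-2 b^-1 a b^-1 a^4 b^-1) = tr(a b^-1 a^4 b^-1 a^-2)*tr(b) - tr(a b^-1 a^4 b^-1 a^-2 b)  (eliminate b^-1) = x^6*y^2*z - x^7*y - x^5*y^3 - 2*x^5*y*z^2 + x^6*z - x^4*y^2*z + x^4*z^3 + 6*x^5*y + 3*x^3*y^3 + 4*x^3*y*z^2 - 6*x^4*z - 4*x^2*y^2*z - 2*x^2*z^3 - 9*x^3*y - x*y^3 + x*y*z^2 + 9*x^2*z + y^2*z + x*y - z

x^6*y^2*z - x^7*y - x^5*y^3 - 2*x^5*y*z^2 + x^6*z - x^4*y^2*z + x^4*z^3 + 6*x^5*y + 3*x^3*y^3 + 4*x^3*y*z^2 - 6*x^4*z - 4*x^2*y^2*z - 2*x^2*z^3 - 9*x^3*y - x*y^3 + x*y*z^2 + 9*x^2*z + y^2*z + x*y - z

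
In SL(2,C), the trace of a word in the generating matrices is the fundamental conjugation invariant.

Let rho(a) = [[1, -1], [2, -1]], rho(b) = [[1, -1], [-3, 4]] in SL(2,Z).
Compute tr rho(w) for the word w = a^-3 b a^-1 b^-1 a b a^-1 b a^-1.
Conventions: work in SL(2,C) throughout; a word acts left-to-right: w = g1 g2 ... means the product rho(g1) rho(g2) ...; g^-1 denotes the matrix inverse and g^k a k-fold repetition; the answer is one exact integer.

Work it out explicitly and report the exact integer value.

260

rho(a^-1) = [[-1, 1], [-2, 1]]
... * rho(a^-1) = [[-1, 1], [-2, 1]]  ->  [[-1, 0], [0, -1]]
... * rho(a^-1) = [[-1, 1], [-2, 1]]  ->  [[1, -1], [2, -1]]
... * rho(b) = [[1, -1], [-3, 4]]  ->  [[4, -5], [5, -6]]
... * rho(a^-1) = [[-1, 1], [-2, 1]]  ->  [[6, -1], [7, -1]]
... * rho(b^-1) = [[4, 1], [3, 1]]  ->  [[21, 5], [25, 6]]
... * rho(a) = [[1, -1], [2, -1]]  ->  [[31, -26], [37, -31]]
... * rho(b) = [[1, -1], [-3, 4]]  ->  [[109, -135], [130, -161]]
... * rho(a^-1) = [[-1, 1], [-2, 1]]  ->  [[161, -26], [192, -31]]
... * rho(b) = [[1, -1], [-3, 4]]  ->  [[239, -265], [285, -316]]
... * rho(a^-1) = [[-1, 1], [-2, 1]]  ->  [[291, -26], [347, -31]]
tr = 291 + -31 = 260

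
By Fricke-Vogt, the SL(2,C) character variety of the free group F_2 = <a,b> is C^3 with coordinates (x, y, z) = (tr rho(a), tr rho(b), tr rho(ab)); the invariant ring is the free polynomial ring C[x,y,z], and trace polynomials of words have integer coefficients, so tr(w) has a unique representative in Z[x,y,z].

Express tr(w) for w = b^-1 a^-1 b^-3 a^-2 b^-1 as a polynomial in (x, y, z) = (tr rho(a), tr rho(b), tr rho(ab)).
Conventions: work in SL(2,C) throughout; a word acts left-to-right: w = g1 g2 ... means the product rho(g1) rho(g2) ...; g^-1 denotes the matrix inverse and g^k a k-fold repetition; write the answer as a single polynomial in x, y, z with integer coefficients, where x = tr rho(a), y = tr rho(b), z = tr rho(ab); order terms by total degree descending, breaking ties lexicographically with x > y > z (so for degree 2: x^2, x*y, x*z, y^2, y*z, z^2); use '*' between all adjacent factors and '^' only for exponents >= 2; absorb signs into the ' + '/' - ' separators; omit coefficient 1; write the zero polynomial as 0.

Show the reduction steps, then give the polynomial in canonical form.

tr(b^-1) = tr(b) = y
tr(b^-1 a) = tr(a) * tr(b) - tr(a b) = x*y - z
tr(a^-1 b^-1) = tr(b^-1) * tr(a) - tr(b^-1 a) = z
tr(a^-1 b^-2) = tr(a^-1 b^-1) * tr(b) - tr(a^-1) = y*z - x
tr(a^-1 b^-3) = tr(a^-1 b^-2) * tr(b) - tr(a^-1 b^-1) = y^2*z - x*y - z
tr(b^-2) = tr(b^-1) * tr(b) - tr(1) = y^2 - 2
tr(b^-3) = tr(b^-2) * tr(b) - tr(b^-1) = y^3 - 3*y
tr(b^-2 a^-2 b^-1) = tr(a^-1 b^-3) * tr(a) - tr(a^-1 b^-3 a) = x*y^2*z - x^2*y - y^3 - x*z + 3*y
tr(a b a) = tr(a) * tr(b a) - tr(b) = x*z - y
tr(a b a b) = tr(a b) * tr(a b) - tr(1)   [split at repeated a] = z^2 - 2
tr(b a b^-1 a) = tr(a b a) * tr(b) - tr(a b a b) = x*y*z - y^2 - z^2 + 2
tr(b^-1 a^-1 b a) = tr(b a b^-1) * tr(a) - tr(b a b^-1 a) = -x*y*z + x^2 + y^2 + z^2 - 2
tr(b a b^-2 a^-1) = tr(b^-1 a^-1 b a) * tr(b) - tr(b^-1 a^-1 b a b) = -x*y^2*z + x^2*y + y^3 + y*z^2 - 3*y
tr(a b^-2 a^-2 b) = tr(b a b^-2 a^-1) * tr(a) - tr(b a b^-2) = -x^2*y^2*z + x^3*y + x*y^3 + x*y*z^2 - 4*x*y + z
tr(b^-2 a^-2 b^-1 a) = tr(a b^-2 a^-2) * tr(b) - tr(a b^-2 a^-2 b) = x^2*y^2*z - x^3*y - x*y^3 - x*y*z^2 + y^2*z + 3*x*y - z
tr(a^-1 b^-2 a^-2 b^-1) = tr(b^-2 a^-2 b^-1) * tr(a) - tr(b^-2 a^-2 b^-1 a) = x*y*z^2 - x^2*z - y^2*z + z
tr(b^-1 a^-3) = tr(a^-2 b^-1) * tr(a) - tr(a^-2 b^-1 a) = x^2*z - x*y - z
tr(a^-2) = tr(a^-1) * tr(a) - tr(1) = x^2 - 2
tr(a^-3) = tr(a^-2) * tr(a) - tr(a^-1) = x^3 - 3*x
tr(a^-1 b^-2 a^-2) = tr(b^-1 a^-3) * tr(b) - tr(b^-1 a^-3 b) = x^2*y*z - x^3 - x*y^2 - y*z + 3*x
tr(b^-2 a^-2 b^-2 a^-1) = tr(a^-1 b^-2 a^-2 b^-1) * tr(b) - tr(a^-1 b^-2 a^-2) = x*y^2*z^2 - 2*x^2*y*z - y^3*z + x^3 + x*y^2 + 2*y*z - 3*x
tr(a^-1 b^-1 a^-2 b^-1) = tr(a^-1 b^-1 a^-1 b^-1) * tr(a) - tr(a^-1 b^-1 a^-1 b^-1 a) = x*z^2 - y*z - x
tr(b^-1 a^-2 b^-2 a^-1) = tr(a^-1 b^-1 a^-2 b^-1) * tr(b) - tr(a^-1 b^-1 a^-2) = x*y*z^2 - x^2*z - y^2*z + z
tr(b^-1 a^-1 b^-3 a^-2 b^-1) = tr(b^-2 a^-2 b^-2 a^-1) * tr(b) - tr(b^-2 a^-2 b^-2 a^-1 b) = x*y^3*z^2 - 2*x^2*y^2*z - y^4*z + x^3*y + x*y^3 - x*y*z^2 + x^2*z + 3*y^2*z - 3*x*y - z

x*y^3*z^2 - 2*x^2*y^2*z - y^4*z + x^3*y + x*y^3 - x*y*z^2 + x^2*z + 3*y^2*z - 3*x*y - z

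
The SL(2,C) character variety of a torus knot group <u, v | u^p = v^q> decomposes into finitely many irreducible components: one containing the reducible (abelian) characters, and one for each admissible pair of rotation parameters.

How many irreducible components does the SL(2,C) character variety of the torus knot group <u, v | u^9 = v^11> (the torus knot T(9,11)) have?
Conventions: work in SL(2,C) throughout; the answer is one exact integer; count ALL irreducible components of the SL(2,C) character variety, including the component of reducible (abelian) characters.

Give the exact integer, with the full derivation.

For T(9,11): irreducibility forces the central element u^9 = v^11 to one of +I, -I.
On an irreducible component, tr(u) is locked at 2*cos(pi*alpha/9) for some alpha in 1..8, and tr(v) at 2*cos(pi*beta/11) for some beta in 1..10.
Consistency of u^9 = (-1)^alpha I with v^11 = (-1)^beta I forces alpha = beta (mod 2).
Enumerate parity-matched pairs: 4*5 odd-odd plus 4*5 even-even gives 40.
components with irreducible characters: 40; plus the single component of reducible (abelian) characters: total 41.

41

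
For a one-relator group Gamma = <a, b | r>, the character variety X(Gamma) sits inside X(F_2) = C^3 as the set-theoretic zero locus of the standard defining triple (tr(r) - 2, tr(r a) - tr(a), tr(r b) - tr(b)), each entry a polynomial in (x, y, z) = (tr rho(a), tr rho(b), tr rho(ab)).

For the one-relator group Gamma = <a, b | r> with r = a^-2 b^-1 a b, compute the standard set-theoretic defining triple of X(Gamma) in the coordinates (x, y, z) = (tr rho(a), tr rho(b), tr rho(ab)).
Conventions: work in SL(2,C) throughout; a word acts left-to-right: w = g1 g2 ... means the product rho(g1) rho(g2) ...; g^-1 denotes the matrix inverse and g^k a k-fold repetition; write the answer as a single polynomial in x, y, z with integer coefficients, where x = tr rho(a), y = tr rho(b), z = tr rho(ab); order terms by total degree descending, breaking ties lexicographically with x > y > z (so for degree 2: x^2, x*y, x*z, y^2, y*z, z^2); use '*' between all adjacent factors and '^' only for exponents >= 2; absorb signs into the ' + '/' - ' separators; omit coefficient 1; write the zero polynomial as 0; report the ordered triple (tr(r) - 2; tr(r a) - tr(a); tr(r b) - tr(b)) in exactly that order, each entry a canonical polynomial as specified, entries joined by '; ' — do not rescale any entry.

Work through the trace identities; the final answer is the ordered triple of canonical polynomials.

-x^2*y*z + x^3 + x*y^2 + x*z^2 - 3*x - 2; -x*y*z + x^2 + y^2 + z^2 - x - 2; -x^2*y^2*z + x^3*y + x*y^3 + x*y*z^2 - 3*x*y - y - z

apply: trace(a b a) = trace(a) * trace(b a) - trace(b)   [square of a] = x*z - y
use: trace(a b a b) = trace(b a) * trace(b a) - trace(1)   [split at a repeated b] = z^2 - 2
trace(b^-1 a b a) = trace(a b a) * trace(b) - trace(a b a b)   [inverse elimination on b] = x*y*z - y^2 - z^2 + 2
use: trace(a^-1 b^-1 a b) = trace(b^-1 a b) * trace(a) - trace(b^-1 a b a)   [inverse elimination on a] = -x*y*z + x^2 + y^2 + z^2 - 2
trace(a^-2 b^-1 a b) = trace(a^-1 b^-1 a b) * trace(a) - trace(a^-1 b^-1 a b a)   [inverse elimination on a] = -x^2*y*z + x^3 + x*y^2 + x*z^2 - 3*x
trace(b^2) = trace(b) * trace(b) - trace(1)  (reduce the b square) = y^2 - 2
trace(a b^2) = trace(b) * trace(a b) - trace(a)  (reduce the b square) = y*z - x
trace(b a b^2) = trace(b) * trace(a b^2) - trace(a b)  (reduce the b square) = y^2*z - x*y - z
trace(b a b^2 a) = trace(b) * trace(a b a b) - trace(a b a)  (reduce the b square) = y*z^2 - x*z - y
apply: trace(a b^2 a^-1 b) = trace(b a b^2) * trace(a) - trace(b a b^2 a)  (eliminate a^-1) = x*y^2*z - x^2*y - y*z^2 + y
trace(b^-1 a b^2 a^-1) = trace(a b^2 a^-1) * trace(b) - trace(a b^2 a^-1 b)  (eliminate b^-1) = -x*y^2*z + x^2*y + y^3 + y*z^2 - 3*y
use: trace(a^-2 b^-1 a b^2) = trace(b^-1 a b^2 a^-1) * trace(a) - trace(b^-1 a b^2)  (eliminate a^-1) = -x^2*y^2*z + x^3*y + x*y^3 + x*y*z^2 - 3*x*y - z
assemble the triple (trace(r) - 2; trace(r a) - x; trace(r b) - y)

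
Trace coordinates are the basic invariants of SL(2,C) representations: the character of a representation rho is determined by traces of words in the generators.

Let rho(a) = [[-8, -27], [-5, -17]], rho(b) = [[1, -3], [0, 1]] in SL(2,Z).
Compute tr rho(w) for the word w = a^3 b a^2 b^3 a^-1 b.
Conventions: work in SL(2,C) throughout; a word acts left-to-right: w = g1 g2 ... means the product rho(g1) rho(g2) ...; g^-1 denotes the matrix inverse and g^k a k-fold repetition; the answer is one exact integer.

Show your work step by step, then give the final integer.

-104674648

rho(a) = [[-8, -27], [-5, -17]]
... * rho(a) = [[-8, -27], [-5, -17]]  ->  [[199, 675], [125, 424]]
... * rho(a) = [[-8, -27], [-5, -17]]  ->  [[-4967, -16848], [-3120, -10583]]
... * rho(b) = [[1, -3], [0, 1]]  ->  [[-4967, -1947], [-3120, -1223]]
... * rho(a) = [[-8, -27], [-5, -17]]  ->  [[49471, 167208], [31075, 105031]]
... * rho(a) = [[-8, -27], [-5, -17]]  ->  [[-1231808, -4178253], [-773755, -2624552]]
... * rho(b) = [[1, -3], [0, 1]]  ->  [[-1231808, -482829], [-773755, -303287]]
... * rho(b) = [[1, -3], [0, 1]]  ->  [[-1231808, 3212595], [-773755, 2017978]]
... * rho(b) = [[1, -3], [0, 1]]  ->  [[-1231808, 6908019], [-773755, 4339243]]
... * rho(a^-1) = [[-17, 27], [5, -8]]  ->  [[55480831, -88522968], [34850050, -55605329]]
... * rho(b) = [[1, -3], [0, 1]]  ->  [[55480831, -254965461], [34850050, -160155479]]
tr = 55480831 + -160155479 = -104674648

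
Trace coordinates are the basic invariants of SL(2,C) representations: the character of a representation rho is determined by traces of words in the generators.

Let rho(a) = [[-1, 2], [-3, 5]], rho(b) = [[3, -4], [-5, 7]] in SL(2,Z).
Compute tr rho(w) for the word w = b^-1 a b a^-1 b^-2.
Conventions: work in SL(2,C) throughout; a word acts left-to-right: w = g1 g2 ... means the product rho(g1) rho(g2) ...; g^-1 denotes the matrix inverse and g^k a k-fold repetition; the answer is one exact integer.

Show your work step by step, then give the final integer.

rho(b^-1) = [[7, 4], [5, 3]]
... * rho(a) = [[-1, 2], [-3, 5]]  ->  [[-19, 34], [-14, 25]]
... * rho(b) = [[3, -4], [-5, 7]]  ->  [[-227, 314], [-167, 231]]
... * rho(a^-1) = [[5, -2], [3, -1]]  ->  [[-193, 140], [-142, 103]]
... * rho(b^-1) = [[7, 4], [5, 3]]  ->  [[-651, -352], [-479, -259]]
... * rho(b^-1) = [[7, 4], [5, 3]]  ->  [[-6317, -3660], [-4648, -2693]]
tr = -6317 + -2693 = -9010

-9010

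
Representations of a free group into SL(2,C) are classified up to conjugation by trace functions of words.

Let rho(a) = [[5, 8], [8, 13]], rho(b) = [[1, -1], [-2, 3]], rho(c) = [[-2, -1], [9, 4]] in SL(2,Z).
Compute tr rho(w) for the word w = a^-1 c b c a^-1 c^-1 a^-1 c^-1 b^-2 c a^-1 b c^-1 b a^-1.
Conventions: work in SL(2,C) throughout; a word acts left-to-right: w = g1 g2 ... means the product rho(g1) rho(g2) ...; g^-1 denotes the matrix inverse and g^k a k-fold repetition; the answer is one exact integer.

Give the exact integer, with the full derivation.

rho(a^-1) = [[13, -8], [-8, 5]]
... * rho(c) = [[-2, -1], [9, 4]]  ->  [[-98, -45], [61, 28]]
... * rho(b) = [[1, -1], [-2, 3]]  ->  [[-8, -37], [5, 23]]
... * rho(c) = [[-2, -1], [9, 4]]  ->  [[-317, -140], [197, 87]]
... * rho(a^-1) = [[13, -8], [-8, 5]]  ->  [[-3001, 1836], [1865, -1141]]
... * rho(c^-1) = [[4, 1], [-9, -2]]  ->  [[-28528, -6673], [17729, 4147]]
... * rho(a^-1) = [[13, -8], [-8, 5]]  ->  [[-317480, 194859], [197301, -121097]]
... * rho(c^-1) = [[4, 1], [-9, -2]]  ->  [[-3023651, -707198], [1879077, 439495]]
... * rho(b^-1) = [[3, 1], [2, 1]]  ->  [[-10485349, -3730849], [6516221, 2318572]]
... * rho(b^-1) = [[3, 1], [2, 1]]  ->  [[-38917745, -14216198], [24185807, 8834793]]
... * rho(c) = [[-2, -1], [9, 4]]  ->  [[-50110292, -17947047], [31141523, 11153365]]
... * rho(a^-1) = [[13, -8], [-8, 5]]  ->  [[-507857420, 311147101], [315612879, -193365359]]
... * rho(b) = [[1, -1], [-2, 3]]  ->  [[-1130151622, 1441298723], [702343597, -895708956]]
... * rho(c^-1) = [[4, 1], [-9, -2]]  ->  [[-17492294995, -4012749068], [10870754992, 2493761509]]
... * rho(b) = [[1, -1], [-2, 3]]  ->  [[-9466796859, 5454047791], [5883231974, -3389470465]]
... * rho(a^-1) = [[13, -8], [-8, 5]]  ->  [[-166700741495, 103004613827], [103597779382, -64013208117]]
tr = -166700741495 + -64013208117 = -230713949612

-230713949612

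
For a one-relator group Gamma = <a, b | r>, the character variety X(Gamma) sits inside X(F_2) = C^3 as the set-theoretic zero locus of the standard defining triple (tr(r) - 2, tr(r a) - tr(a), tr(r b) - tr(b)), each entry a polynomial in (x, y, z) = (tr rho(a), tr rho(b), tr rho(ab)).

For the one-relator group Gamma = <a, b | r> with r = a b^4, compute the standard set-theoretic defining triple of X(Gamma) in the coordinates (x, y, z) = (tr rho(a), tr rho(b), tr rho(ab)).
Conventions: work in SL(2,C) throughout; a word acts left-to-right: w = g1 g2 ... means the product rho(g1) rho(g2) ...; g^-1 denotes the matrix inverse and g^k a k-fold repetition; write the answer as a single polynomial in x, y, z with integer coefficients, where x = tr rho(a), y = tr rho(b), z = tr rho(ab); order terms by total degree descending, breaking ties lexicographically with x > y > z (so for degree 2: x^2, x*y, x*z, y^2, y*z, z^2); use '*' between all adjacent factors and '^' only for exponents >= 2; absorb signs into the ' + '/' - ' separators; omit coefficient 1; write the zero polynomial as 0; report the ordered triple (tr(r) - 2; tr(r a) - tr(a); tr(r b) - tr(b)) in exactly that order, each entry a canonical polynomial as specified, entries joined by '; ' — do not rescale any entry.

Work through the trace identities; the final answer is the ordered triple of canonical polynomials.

reduce: trace(a b^2) = trace(b) * trace(a b) - trace(a)  (reduce the b square) = y*z - x
trace(b^2 a b) = trace(b) * trace(a b^2) - trace(a b)  (reduce the b square) = y^2*z - x*y - z
so trace(a b^4) = trace(b) * trace(b^2 a b) - trace(b^2 a)  (reduce the b square) = y^3*z - x*y^2 - 2*y*z + x
reduce: trace(b^2) = trace(b) * trace(b) - trace(1) = y^2 - 2
trace(b a^2 b) = trace(a) * trace(b^2 a) - trace(b^2) = x*y*z - x^2 - y^2 + 2
reduce: trace(b a^2) = trace(a) * trace(b a) - trace(b) = x*z - y
reduce: trace(a^2 b^3) = trace(b) * trace(b a^2 b) - trace(b a^2) = x*y^2*z - x^2*y - y^3 - x*z + 3*y
reduce: trace(a b^4 a) = trace(b) * trace(a^2 b^3) - trace(a^2 b^2) = x*y^3*z - x^2*y^2 - y^4 - 2*x*y*z + x^2 + 4*y^2 - 2
trace(a b^5) = trace(b) * trace(b a b^3) - trace(b a b^2) = y^4*z - x*y^3 - 3*y^2*z + 2*x*y + z
assemble the triple (trace(r) - 2; trace(r a) - x; trace(r b) - y)

y^3*z - x*y^2 - 2*y*z + x - 2; x*y^3*z - x^2*y^2 - y^4 - 2*x*y*z + x^2 + 4*y^2 - x - 2; y^4*z - x*y^3 - 3*y^2*z + 2*x*y - y + z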